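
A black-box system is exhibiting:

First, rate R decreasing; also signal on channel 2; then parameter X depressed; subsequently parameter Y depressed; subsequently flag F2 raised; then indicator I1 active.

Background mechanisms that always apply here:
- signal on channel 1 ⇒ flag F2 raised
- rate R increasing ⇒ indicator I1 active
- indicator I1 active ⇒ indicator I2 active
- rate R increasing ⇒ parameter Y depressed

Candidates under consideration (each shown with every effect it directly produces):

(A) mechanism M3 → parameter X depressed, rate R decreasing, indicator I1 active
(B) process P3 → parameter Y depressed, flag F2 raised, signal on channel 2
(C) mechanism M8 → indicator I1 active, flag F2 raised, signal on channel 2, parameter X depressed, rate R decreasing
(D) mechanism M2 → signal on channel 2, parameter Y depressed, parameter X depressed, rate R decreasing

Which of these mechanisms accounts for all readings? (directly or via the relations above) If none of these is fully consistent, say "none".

Per-candidate check:
(A) mechanism M3 — rate R decreasing +; signal on channel 2 -; parameter X depressed +; parameter Y depressed -; flag F2 raised -; indicator I1 active +
(B) process P3 — does not account for rate R decreasing, parameter X depressed, indicator I1 active
(C) mechanism M8 — does not account for parameter Y depressed
(D) mechanism M2 — does not account for flag F2 raised, indicator I1 active
None of the listed candidates fits everything.

none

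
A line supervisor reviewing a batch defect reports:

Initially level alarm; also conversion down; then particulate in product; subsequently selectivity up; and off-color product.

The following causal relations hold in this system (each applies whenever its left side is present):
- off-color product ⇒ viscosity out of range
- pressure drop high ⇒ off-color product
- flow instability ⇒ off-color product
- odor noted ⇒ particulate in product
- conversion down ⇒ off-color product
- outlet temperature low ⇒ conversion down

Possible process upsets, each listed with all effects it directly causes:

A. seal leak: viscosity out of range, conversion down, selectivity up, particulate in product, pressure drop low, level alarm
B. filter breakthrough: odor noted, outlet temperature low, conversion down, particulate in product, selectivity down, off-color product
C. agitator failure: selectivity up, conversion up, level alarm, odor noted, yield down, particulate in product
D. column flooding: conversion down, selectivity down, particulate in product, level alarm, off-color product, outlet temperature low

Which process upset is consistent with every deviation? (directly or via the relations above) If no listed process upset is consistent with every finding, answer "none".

Testing each hypothesis:
(A) seal leak — level alarm yes; conversion down yes; particulate in product yes; selectivity up yes; off-color product yes (via conversion down → off-color product)
(B) filter breakthrough — fails on level alarm, selectivity up (predicts selectivity down, not selectivity up)
(C) agitator failure — fails on conversion down, off-color product (predicts conversion up, not conversion down)
(D) column flooding — level alarm yes; conversion down yes; particulate in product yes; selectivity up NO; off-color product yes
(A) is the only candidate with no mismatches.

A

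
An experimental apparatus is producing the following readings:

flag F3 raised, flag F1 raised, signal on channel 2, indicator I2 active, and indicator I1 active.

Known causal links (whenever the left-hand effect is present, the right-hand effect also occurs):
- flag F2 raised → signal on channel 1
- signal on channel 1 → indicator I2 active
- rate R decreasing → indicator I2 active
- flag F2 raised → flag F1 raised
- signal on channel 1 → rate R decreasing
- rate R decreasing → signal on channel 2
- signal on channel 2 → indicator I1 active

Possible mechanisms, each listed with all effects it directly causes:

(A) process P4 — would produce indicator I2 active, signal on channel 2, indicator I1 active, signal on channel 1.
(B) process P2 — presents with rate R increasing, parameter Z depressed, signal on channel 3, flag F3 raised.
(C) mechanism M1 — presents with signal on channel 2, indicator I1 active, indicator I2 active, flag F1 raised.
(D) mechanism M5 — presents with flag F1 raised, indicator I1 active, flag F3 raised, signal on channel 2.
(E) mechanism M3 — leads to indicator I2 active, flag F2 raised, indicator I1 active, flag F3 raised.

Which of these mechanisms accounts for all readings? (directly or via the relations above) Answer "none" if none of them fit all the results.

E

For each candidate, compare predicted effects to what was observed:
(A) process P4 — flag F3 raised ✗; flag F1 raised ✗; signal on channel 2 ✓; indicator I2 active ✓; indicator I1 active ✓
(B) process P2 — flag F3 raised ✓; flag F1 raised ✗; signal on channel 2 ✗; indicator I2 active ✗; indicator I1 active ✗
(C) mechanism M1 — does not account for flag F3 raised
(D) mechanism M5 — does not account for indicator I2 active
(E) mechanism M3 — accounts for every observation (flag F1 raised through flag F2 raised → flag F1 raised)
Only (E) is consistent with every observation.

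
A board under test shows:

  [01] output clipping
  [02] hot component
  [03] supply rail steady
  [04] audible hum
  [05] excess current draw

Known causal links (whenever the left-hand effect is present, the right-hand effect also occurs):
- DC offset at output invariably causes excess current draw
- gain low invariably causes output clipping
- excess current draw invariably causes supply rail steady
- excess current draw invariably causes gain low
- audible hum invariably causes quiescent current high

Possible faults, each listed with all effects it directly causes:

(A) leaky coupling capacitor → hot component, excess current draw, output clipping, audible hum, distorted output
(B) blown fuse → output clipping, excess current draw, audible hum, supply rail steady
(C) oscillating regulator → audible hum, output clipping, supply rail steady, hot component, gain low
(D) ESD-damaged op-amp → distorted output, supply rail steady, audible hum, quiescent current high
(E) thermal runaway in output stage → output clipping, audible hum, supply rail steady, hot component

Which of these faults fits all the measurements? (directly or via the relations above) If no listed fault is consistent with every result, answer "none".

Checking each candidate against the observations:
(A) leaky coupling capacitor — output clipping match; hot component match; supply rail steady match (via excess current draw → supply rail steady); audible hum match; excess current draw match
(B) blown fuse — does not account for hot component
(C) oscillating regulator — output clipping match; hot component match; supply rail steady match; audible hum match; excess current draw miss
(D) ESD-damaged op-amp — does not account for output clipping, hot component, excess current draw
(E) thermal runaway in output stage — output clipping match; hot component match; supply rail steady match; audible hum match; excess current draw miss
(A) alone accounts for all the evidence.

A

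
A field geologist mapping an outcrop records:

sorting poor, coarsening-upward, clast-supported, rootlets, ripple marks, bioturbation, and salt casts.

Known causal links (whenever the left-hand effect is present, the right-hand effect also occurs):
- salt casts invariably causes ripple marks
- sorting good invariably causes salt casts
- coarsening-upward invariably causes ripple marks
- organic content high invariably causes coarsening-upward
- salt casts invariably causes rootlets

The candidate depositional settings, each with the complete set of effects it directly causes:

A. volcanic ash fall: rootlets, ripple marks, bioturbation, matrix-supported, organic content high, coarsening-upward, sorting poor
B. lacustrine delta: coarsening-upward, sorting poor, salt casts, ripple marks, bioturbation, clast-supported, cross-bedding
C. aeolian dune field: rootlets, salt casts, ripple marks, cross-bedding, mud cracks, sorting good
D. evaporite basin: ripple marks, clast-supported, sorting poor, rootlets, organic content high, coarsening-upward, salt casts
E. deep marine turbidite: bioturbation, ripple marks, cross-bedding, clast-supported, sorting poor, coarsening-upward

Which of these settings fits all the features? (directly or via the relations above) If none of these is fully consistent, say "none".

B

Per-candidate check:
(A) volcanic ash fall — sorting poor match; coarsening-upward match; clast-supported miss; rootlets match; ripple marks match; bioturbation match; salt casts miss
(B) lacustrine delta — sorting poor match; coarsening-upward match; clast-supported match; rootlets match (through salt casts → rootlets); ripple marks match; bioturbation match; salt casts match
(C) aeolian dune field — sorting poor miss; coarsening-upward miss; clast-supported miss; rootlets match; ripple marks match; bioturbation miss; salt casts match
(D) evaporite basin — sorting poor match; coarsening-upward match; clast-supported match; rootlets match; ripple marks match; bioturbation miss; salt casts match
(E) deep marine turbidite — does not account for rootlets, salt casts
(B) is the only candidate with no mismatches.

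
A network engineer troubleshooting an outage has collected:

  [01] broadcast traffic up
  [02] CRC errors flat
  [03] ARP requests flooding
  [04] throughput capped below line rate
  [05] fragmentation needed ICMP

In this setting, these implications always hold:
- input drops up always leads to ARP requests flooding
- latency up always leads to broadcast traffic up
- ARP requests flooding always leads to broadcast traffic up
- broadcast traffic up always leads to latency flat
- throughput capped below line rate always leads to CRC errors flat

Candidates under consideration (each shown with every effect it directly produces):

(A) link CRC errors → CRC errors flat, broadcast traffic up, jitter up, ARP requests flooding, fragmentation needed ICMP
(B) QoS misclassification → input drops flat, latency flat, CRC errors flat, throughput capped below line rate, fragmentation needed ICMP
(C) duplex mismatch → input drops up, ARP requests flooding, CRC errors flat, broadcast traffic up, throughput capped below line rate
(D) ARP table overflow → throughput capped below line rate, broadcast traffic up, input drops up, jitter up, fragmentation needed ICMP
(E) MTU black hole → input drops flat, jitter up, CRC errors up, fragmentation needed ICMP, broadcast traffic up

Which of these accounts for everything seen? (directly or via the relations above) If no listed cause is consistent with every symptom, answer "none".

Per-candidate check:
(A) link CRC errors — broadcast traffic up +; CRC errors flat +; ARP requests flooding +; throughput capped below line rate -; fragmentation needed ICMP +
(B) QoS misclassification — does not account for broadcast traffic up, ARP requests flooding
(C) duplex mismatch — broadcast traffic up +; CRC errors flat +; ARP requests flooding +; throughput capped below line rate +; fragmentation needed ICMP -
(D) ARP table overflow — broadcast traffic up +; CRC errors flat + (by throughput capped below line rate → CRC errors flat); ARP requests flooding + (by input drops up → ARP requests flooding); throughput capped below line rate +; fragmentation needed ICMP +
(E) MTU black hole — fails on CRC errors flat, ARP requests flooding, throughput capped below line rate (predicts CRC errors up, not CRC errors flat)
(D) alone accounts for all the evidence.

D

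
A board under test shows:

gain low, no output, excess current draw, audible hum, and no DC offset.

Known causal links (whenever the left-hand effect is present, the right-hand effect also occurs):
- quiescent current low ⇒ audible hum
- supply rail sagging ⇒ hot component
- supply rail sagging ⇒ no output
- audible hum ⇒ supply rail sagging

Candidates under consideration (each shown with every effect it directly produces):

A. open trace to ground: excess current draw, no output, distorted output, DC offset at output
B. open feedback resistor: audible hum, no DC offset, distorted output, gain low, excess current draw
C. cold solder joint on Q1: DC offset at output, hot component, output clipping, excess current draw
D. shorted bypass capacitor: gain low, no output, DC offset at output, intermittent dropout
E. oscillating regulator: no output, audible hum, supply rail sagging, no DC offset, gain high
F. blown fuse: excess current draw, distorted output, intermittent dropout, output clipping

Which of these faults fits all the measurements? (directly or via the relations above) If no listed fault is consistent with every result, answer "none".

Testing each hypothesis:
(A) open trace to ground — fails on gain low, audible hum, no DC offset (predicts DC offset at output, not no DC offset)
(B) open feedback resistor — accounts for every observation (no output by audible hum → supply rail sagging → no output)
(C) cold solder joint on Q1 — gain low miss; no output miss; excess current draw match; audible hum miss; no DC offset miss
(D) shorted bypass capacitor — gain low match; no output match; excess current draw miss; audible hum miss; no DC offset miss
(E) oscillating regulator — fails on gain low, excess current draw (predicts gain high, not gain low)
(F) blown fuse — does not account for gain low, no output, audible hum, no DC offset
(B) alone accounts for all the evidence.

B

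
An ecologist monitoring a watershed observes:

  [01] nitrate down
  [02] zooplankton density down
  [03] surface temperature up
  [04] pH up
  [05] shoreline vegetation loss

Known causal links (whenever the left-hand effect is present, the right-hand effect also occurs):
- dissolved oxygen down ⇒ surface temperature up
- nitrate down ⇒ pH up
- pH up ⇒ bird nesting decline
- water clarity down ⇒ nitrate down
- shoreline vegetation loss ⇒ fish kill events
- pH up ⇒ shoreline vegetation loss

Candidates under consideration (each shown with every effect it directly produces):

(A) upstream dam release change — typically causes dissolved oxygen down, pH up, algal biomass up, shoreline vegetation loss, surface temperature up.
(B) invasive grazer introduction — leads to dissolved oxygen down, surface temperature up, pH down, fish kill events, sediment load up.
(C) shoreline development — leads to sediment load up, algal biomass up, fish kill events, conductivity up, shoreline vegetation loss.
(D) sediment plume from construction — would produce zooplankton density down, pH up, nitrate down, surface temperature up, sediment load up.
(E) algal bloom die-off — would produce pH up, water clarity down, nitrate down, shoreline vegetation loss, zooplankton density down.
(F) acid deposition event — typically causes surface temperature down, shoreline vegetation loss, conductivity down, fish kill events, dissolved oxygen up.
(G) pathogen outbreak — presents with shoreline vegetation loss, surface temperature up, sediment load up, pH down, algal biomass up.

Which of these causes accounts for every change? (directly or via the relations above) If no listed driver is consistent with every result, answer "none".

For each candidate, compare predicted effects to what was observed:
(A) upstream dam release change — nitrate down ✗; zooplankton density down ✗; surface temperature up ✓; pH up ✓; shoreline vegetation loss ✓
(B) invasive grazer introduction — nitrate down ✗; zooplankton density down ✗; surface temperature up ✓; pH up ✗; shoreline vegetation loss ✗
(C) shoreline development — does not account for nitrate down, zooplankton density down, surface temperature up, pH up
(D) sediment plume from construction — nitrate down ✓; zooplankton density down ✓; surface temperature up ✓; pH up ✓; shoreline vegetation loss ✓ (by pH up → shoreline vegetation loss)
(E) algal bloom die-off — nitrate down ✓; zooplankton density down ✓; surface temperature up ✗; pH up ✓; shoreline vegetation loss ✓
(F) acid deposition event — fails on nitrate down, zooplankton density down, surface temperature up, pH up (predicts surface temperature down, not surface temperature up)
(G) pathogen outbreak — fails on nitrate down, zooplankton density down, pH up (predicts pH down, not pH up)
(D) is the only candidate with no mismatches.

D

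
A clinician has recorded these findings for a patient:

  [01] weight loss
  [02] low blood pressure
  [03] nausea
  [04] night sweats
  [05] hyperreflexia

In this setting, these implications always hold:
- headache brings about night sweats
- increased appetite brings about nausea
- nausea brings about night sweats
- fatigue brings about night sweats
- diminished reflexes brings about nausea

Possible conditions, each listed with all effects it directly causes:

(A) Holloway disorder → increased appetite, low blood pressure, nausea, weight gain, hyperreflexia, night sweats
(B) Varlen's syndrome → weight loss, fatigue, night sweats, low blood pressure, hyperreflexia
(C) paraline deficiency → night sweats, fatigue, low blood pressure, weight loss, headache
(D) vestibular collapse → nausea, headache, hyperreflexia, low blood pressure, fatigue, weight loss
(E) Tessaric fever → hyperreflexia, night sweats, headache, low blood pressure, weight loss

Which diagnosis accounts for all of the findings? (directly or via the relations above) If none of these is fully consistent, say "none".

D

Testing each hypothesis:
(A) Holloway disorder — weight loss miss; low blood pressure match; nausea match; night sweats match; hyperreflexia match
(B) Varlen's syndrome — does not account for nausea
(C) paraline deficiency — weight loss match; low blood pressure match; nausea miss; night sweats match; hyperreflexia miss
(D) vestibular collapse — accounts for every observation (night sweats by headache → night sweats)
(E) Tessaric fever — weight loss match; low blood pressure match; nausea miss; night sweats match; hyperreflexia match
(D) is the only candidate with no mismatches.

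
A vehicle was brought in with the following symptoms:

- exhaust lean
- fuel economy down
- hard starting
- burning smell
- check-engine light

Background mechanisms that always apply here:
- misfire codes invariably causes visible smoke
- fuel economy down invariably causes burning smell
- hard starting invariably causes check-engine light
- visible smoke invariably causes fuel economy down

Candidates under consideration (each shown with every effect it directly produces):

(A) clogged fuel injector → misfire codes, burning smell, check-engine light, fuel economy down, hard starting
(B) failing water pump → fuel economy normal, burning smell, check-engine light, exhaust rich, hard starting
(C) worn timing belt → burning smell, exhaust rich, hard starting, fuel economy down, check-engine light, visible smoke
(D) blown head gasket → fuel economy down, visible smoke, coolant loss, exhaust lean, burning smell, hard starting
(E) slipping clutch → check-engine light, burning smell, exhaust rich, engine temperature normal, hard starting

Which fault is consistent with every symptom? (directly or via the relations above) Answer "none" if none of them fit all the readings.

D

For each candidate, compare predicted effects to what was observed:
(A) clogged fuel injector — exhaust lean ✗; fuel economy down ✓; hard starting ✓; burning smell ✓; check-engine light ✓
(B) failing water pump — fails on exhaust lean, fuel economy down (predicts exhaust rich, not exhaust lean; predicts fuel economy normal, not fuel economy down)
(C) worn timing belt — exhaust lean ✗; fuel economy down ✓; hard starting ✓; burning smell ✓; check-engine light ✓
(D) blown head gasket — exhaust lean ✓; fuel economy down ✓; hard starting ✓; burning smell ✓; check-engine light ✓ (by hard starting → check-engine light)
(E) slipping clutch — exhaust lean ✗; fuel economy down ✗; hard starting ✓; burning smell ✓; check-engine light ✓
(D) alone accounts for all the evidence.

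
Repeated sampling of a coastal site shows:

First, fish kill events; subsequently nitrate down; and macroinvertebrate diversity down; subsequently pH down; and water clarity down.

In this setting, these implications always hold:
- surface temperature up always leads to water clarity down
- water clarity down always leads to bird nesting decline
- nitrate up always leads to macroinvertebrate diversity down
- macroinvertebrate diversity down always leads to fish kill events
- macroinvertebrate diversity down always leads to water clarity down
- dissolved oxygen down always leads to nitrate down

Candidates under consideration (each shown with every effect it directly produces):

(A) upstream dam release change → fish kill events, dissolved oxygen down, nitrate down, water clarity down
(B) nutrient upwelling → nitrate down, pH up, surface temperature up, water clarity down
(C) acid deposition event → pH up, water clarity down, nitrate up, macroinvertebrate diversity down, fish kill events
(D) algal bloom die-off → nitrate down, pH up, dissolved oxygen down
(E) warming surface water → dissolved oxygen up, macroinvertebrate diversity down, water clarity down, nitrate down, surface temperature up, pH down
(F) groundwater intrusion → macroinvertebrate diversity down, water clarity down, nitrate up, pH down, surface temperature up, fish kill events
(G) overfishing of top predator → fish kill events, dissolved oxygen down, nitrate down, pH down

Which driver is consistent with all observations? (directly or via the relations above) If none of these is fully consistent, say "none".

E

Per-candidate check:
(A) upstream dam release change — does not account for macroinvertebrate diversity down, pH down
(B) nutrient upwelling — fails on fish kill events, macroinvertebrate diversity down, pH down (predicts pH up, not pH down)
(C) acid deposition event — fails on nitrate down, pH down (predicts nitrate up, not nitrate down; predicts pH up, not pH down)
(D) algal bloom die-off — fails on fish kill events, macroinvertebrate diversity down, pH down, water clarity down (predicts pH up, not pH down)
(E) warming surface water — fish kill events match (by macroinvertebrate diversity down → fish kill events); nitrate down match; macroinvertebrate diversity down match; pH down match; water clarity down match
(F) groundwater intrusion — fails on nitrate down (predicts nitrate up, not nitrate down)
(G) overfishing of top predator — fish kill events match; nitrate down match; macroinvertebrate diversity down miss; pH down match; water clarity down miss
(E) is the only candidate with no mismatches.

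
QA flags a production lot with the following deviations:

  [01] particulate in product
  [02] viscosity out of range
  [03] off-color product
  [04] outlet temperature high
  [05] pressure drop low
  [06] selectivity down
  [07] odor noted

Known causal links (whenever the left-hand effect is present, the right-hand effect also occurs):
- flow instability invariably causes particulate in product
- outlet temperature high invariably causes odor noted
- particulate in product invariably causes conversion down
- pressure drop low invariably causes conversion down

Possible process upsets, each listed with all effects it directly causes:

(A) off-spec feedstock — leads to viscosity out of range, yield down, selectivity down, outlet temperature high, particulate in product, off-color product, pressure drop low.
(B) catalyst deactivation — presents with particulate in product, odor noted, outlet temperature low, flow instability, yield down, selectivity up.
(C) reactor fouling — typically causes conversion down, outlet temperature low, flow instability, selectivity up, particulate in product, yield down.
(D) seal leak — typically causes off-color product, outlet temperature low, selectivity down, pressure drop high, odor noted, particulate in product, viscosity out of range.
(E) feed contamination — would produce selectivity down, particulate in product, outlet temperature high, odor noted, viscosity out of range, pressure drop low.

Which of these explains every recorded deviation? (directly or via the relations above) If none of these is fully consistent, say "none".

For each candidate, compare predicted effects to what was observed:
(A) off-spec feedstock — accounts for every observation (odor noted through outlet temperature high → odor noted)
(B) catalyst deactivation — particulate in product yes; viscosity out of range NO; off-color product NO; outlet temperature high NO; pressure drop low NO; selectivity down NO; odor noted yes
(C) reactor fouling — particulate in product yes; viscosity out of range NO; off-color product NO; outlet temperature high NO; pressure drop low NO; selectivity down NO; odor noted NO
(D) seal leak — particulate in product yes; viscosity out of range yes; off-color product yes; outlet temperature high NO; pressure drop low NO; selectivity down yes; odor noted yes
(E) feed contamination — particulate in product yes; viscosity out of range yes; off-color product NO; outlet temperature high yes; pressure drop low yes; selectivity down yes; odor noted yes
(A) is the only candidate with no mismatches.

A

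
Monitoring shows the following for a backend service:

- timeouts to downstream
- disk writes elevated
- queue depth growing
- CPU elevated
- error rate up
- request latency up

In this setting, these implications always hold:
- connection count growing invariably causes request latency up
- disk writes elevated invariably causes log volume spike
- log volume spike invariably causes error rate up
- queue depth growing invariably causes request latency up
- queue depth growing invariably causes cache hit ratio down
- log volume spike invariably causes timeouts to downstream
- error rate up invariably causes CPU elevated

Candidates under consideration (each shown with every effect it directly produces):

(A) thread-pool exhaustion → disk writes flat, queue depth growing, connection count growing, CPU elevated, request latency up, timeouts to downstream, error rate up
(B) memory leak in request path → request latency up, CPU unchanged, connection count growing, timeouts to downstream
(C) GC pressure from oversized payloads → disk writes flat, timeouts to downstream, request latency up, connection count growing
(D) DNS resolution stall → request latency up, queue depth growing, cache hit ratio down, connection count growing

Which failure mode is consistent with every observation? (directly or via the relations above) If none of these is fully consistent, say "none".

none

For each candidate, compare predicted effects to what was observed:
(A) thread-pool exhaustion — fails on disk writes elevated (predicts disk writes flat, not disk writes elevated)
(B) memory leak in request path — fails on disk writes elevated, queue depth growing, CPU elevated, error rate up (predicts CPU unchanged, not CPU elevated)
(C) GC pressure from oversized payloads — fails on disk writes elevated, queue depth growing, CPU elevated, error rate up (predicts disk writes flat, not disk writes elevated)
(D) DNS resolution stall — timeouts to downstream ✗; disk writes elevated ✗; queue depth growing ✓; CPU elevated ✗; error rate up ✗; request latency up ✓
Every candidate fails on at least one observation.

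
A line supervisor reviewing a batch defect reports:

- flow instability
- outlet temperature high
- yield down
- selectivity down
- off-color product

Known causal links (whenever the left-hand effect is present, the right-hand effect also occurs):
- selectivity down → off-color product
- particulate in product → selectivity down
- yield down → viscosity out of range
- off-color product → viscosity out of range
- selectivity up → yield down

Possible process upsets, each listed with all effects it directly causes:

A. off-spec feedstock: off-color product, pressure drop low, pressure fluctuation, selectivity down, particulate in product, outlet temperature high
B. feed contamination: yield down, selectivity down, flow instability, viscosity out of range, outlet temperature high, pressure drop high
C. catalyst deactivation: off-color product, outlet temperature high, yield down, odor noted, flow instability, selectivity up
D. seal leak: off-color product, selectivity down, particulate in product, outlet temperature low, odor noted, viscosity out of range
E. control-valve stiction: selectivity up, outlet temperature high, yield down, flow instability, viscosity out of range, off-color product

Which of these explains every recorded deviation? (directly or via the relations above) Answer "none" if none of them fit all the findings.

B

Testing each hypothesis:
(A) off-spec feedstock — does not account for flow instability, yield down
(B) feed contamination — accounts for every observation (off-color product via selectivity down → off-color product)
(C) catalyst deactivation — fails on selectivity down (predicts selectivity up, not selectivity down)
(D) seal leak — fails on flow instability, outlet temperature high, yield down (predicts outlet temperature low, not outlet temperature high)
(E) control-valve stiction — flow instability +; outlet temperature high +; yield down +; selectivity down -; off-color product +
Only (B) is consistent with every observation.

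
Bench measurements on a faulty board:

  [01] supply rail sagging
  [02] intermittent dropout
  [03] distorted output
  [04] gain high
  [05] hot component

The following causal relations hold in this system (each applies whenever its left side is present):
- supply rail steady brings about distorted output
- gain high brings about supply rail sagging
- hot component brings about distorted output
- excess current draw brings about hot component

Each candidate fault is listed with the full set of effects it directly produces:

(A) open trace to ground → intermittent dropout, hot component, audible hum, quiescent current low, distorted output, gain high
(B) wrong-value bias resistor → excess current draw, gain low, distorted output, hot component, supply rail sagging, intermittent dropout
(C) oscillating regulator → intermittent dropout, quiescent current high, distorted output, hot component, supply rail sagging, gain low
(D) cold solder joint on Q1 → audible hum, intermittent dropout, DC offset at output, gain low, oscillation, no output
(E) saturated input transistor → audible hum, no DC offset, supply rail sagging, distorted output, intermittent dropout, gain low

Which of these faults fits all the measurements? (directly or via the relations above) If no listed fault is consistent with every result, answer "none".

A

Checking each candidate against the observations:
(A) open trace to ground — accounts for every observation (supply rail sagging via gain high → supply rail sagging)
(B) wrong-value bias resistor — supply rail sagging ✓; intermittent dropout ✓; distorted output ✓; gain high ✗; hot component ✓
(C) oscillating regulator — fails on gain high (predicts gain low, not gain high)
(D) cold solder joint on Q1 — fails on supply rail sagging, distorted output, gain high, hot component (predicts gain low, not gain high)
(E) saturated input transistor — supply rail sagging ✓; intermittent dropout ✓; distorted output ✓; gain high ✗; hot component ✗
(A) is the only candidate with no mismatches.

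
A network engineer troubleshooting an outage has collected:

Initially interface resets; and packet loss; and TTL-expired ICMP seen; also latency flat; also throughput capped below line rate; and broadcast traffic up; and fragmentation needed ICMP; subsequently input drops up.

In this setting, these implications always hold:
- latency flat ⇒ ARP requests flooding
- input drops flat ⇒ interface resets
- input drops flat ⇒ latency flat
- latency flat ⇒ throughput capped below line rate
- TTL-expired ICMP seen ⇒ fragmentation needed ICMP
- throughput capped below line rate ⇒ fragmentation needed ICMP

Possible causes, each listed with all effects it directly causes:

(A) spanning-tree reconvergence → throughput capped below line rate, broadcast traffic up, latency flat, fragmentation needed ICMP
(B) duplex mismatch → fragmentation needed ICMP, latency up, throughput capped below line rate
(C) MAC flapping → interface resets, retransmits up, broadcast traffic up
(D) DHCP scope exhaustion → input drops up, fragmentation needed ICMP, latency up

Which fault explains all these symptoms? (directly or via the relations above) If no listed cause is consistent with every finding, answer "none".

none

Testing each hypothesis:
(A) spanning-tree reconvergence — interface resets -; packet loss -; TTL-expired ICMP seen -; latency flat +; throughput capped below line rate +; broadcast traffic up +; fragmentation needed ICMP +; input drops up -
(B) duplex mismatch — fails on interface resets, packet loss, TTL-expired ICMP seen, latency flat, broadcast traffic up, input drops up (predicts latency up, not latency flat)
(C) MAC flapping — does not account for packet loss, TTL-expired ICMP seen, latency flat, throughput capped below line rate, fragmentation needed ICMP, input drops up
(D) DHCP scope exhaustion — fails on interface resets, packet loss, TTL-expired ICMP seen, latency flat, throughput capped below line rate, broadcast traffic up (predicts latency up, not latency flat)
Every candidate fails on at least one observation.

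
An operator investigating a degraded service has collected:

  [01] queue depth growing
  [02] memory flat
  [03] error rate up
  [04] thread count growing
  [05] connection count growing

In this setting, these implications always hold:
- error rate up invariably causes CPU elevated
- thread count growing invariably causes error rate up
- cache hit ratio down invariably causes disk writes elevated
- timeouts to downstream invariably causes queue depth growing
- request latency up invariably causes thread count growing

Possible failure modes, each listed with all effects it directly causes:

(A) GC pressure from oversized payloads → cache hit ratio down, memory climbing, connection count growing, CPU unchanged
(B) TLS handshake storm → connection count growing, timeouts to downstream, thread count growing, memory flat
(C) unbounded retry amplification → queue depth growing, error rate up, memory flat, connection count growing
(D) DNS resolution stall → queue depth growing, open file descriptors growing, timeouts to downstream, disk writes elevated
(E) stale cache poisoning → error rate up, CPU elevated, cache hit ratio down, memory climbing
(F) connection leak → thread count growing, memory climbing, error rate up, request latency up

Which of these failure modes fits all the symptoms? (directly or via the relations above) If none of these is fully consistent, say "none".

B

Testing each hypothesis:
(A) GC pressure from oversized payloads — fails on queue depth growing, memory flat, error rate up, thread count growing (predicts memory climbing, not memory flat)
(B) TLS handshake storm — queue depth growing ✓ (via timeouts to downstream → queue depth growing); memory flat ✓; error rate up ✓ (via thread count growing → error rate up); thread count growing ✓; connection count growing ✓
(C) unbounded retry amplification — queue depth growing ✓; memory flat ✓; error rate up ✓; thread count growing ✗; connection count growing ✓
(D) DNS resolution stall — queue depth growing ✓; memory flat ✗; error rate up ✗; thread count growing ✗; connection count growing ✗
(E) stale cache poisoning — queue depth growing ✗; memory flat ✗; error rate up ✓; thread count growing ✗; connection count growing ✗
(F) connection leak — queue depth growing ✗; memory flat ✗; error rate up ✓; thread count growing ✓; connection count growing ✗
(B) alone accounts for all the evidence.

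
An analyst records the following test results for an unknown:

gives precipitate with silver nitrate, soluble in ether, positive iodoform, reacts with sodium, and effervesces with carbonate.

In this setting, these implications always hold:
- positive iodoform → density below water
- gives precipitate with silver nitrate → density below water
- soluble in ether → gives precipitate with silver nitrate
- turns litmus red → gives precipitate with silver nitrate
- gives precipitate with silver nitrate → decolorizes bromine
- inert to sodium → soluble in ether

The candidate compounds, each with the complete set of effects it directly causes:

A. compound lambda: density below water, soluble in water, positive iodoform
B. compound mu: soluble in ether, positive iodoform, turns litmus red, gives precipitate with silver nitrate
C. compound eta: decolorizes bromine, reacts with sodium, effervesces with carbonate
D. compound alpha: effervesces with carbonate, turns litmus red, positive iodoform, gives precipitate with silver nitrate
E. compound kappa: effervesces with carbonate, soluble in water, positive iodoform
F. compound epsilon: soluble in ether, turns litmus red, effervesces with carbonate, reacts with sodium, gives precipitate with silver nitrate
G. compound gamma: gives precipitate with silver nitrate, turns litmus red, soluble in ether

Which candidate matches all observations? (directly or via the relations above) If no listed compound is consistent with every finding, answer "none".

Testing each hypothesis:
(A) compound lambda — gives precipitate with silver nitrate -; soluble in ether -; positive iodoform +; reacts with sodium -; effervesces with carbonate -
(B) compound mu — gives precipitate with silver nitrate +; soluble in ether +; positive iodoform +; reacts with sodium -; effervesces with carbonate -
(C) compound eta — gives precipitate with silver nitrate -; soluble in ether -; positive iodoform -; reacts with sodium +; effervesces with carbonate +
(D) compound alpha — gives precipitate with silver nitrate +; soluble in ether -; positive iodoform +; reacts with sodium -; effervesces with carbonate +
(E) compound kappa — does not account for gives precipitate with silver nitrate, soluble in ether, reacts with sodium
(F) compound epsilon — gives precipitate with silver nitrate +; soluble in ether +; positive iodoform -; reacts with sodium +; effervesces with carbonate +
(G) compound gamma — does not account for positive iodoform, reacts with sodium, effervesces with carbonate
Every candidate fails on at least one observation.

none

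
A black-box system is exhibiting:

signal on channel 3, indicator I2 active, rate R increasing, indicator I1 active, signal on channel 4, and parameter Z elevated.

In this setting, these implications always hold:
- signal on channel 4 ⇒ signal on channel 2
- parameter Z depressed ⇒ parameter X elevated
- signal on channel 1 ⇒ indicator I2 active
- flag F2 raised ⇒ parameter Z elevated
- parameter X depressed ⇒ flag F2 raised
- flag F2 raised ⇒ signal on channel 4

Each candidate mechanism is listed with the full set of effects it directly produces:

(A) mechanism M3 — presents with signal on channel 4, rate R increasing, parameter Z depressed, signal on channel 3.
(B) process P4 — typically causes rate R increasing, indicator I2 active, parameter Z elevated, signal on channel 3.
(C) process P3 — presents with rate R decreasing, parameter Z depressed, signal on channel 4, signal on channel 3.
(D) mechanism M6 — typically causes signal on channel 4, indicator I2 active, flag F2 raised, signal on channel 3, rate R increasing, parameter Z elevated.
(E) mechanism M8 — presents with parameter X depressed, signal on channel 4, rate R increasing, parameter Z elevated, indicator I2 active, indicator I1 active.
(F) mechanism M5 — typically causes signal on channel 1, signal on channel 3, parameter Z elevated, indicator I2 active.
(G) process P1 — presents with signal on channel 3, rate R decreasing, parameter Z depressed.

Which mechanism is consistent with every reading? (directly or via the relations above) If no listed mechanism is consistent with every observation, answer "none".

Per-candidate check:
(A) mechanism M3 — signal on channel 3 yes; indicator I2 active NO; rate R increasing yes; indicator I1 active NO; signal on channel 4 yes; parameter Z elevated NO
(B) process P4 — signal on channel 3 yes; indicator I2 active yes; rate R increasing yes; indicator I1 active NO; signal on channel 4 NO; parameter Z elevated yes
(C) process P3 — fails on indicator I2 active, rate R increasing, indicator I1 active, parameter Z elevated (predicts rate R decreasing, not rate R increasing; predicts parameter Z depressed, not parameter Z elevated)
(D) mechanism M6 — does not account for indicator I1 active
(E) mechanism M8 — does not account for signal on channel 3
(F) mechanism M5 — signal on channel 3 yes; indicator I2 active yes; rate R increasing NO; indicator I1 active NO; signal on channel 4 NO; parameter Z elevated yes
(G) process P1 — signal on channel 3 yes; indicator I2 active NO; rate R increasing NO; indicator I1 active NO; signal on channel 4 NO; parameter Z elevated NO
No candidate is consistent with all observations.

none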